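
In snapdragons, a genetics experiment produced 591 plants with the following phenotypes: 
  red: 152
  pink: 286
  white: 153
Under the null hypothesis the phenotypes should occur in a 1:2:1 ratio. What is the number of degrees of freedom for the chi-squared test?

2

A goodness-of-fit test with 3 phenotype classes has df = 3 − 1 = 2.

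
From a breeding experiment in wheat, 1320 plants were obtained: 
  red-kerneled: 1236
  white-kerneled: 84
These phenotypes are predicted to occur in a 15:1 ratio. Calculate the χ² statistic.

Expected counts for N = 1320 under a 15:1 ratio (total parts = 16):
  red-kerneled: 1320 × 15/16 = 1237.5
  white-kerneled: 1320 × 1/16 = 82.5
χ² = Σ (O − E)² / E
  red-kerneled: (1236 − 1237.5)² / 1237.5 = 0.0018
  white-kerneled: (84 − 82.5)² / 82.5 = 0.0273
χ² = 0.0018 + 0.0273 = 0.0291 ≈ 0.029

0.029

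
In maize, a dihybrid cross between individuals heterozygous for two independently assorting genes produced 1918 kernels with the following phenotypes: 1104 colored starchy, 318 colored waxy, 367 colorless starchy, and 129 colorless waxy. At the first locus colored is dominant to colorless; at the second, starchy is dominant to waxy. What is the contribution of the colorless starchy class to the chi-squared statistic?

0.151

A dihybrid F₂ with independent assortment and complete dominance at both loci gives a 9:3:3:1 phenotypic ratio.
Total ratio parts = 16. Expected numbers out of 1918:
  colored starchy: 1918 × 9/16 = 1078.875
  colored waxy: 1918 × 3/16 = 359.625
  colorless starchy: 1918 × 3/16 = 359.625
  colorless waxy: 1918 × 1/16 = 119.875
Contribution of colorless starchy: (367 − 359.625)² / 359.625 = 0.1512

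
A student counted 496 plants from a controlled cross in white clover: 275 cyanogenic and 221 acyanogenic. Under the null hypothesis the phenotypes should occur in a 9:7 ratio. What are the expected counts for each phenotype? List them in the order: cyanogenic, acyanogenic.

279, 217

Under the 9:7 hypothesis (Σ ratio = 16, N = 496):
  cyanogenic: 496 × 9/16 = 279
  acyanogenic: 496 × 7/16 = 217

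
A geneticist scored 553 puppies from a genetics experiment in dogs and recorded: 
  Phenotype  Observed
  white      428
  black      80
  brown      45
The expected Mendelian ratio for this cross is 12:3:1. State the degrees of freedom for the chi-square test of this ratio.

A goodness-of-fit test with 3 phenotype classes has df = 3 − 1 = 2.

2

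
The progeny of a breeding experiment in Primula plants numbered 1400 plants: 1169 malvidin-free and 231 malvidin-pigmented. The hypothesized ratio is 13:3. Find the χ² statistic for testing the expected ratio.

4.652

Under the 13:3 hypothesis (Σ ratio = 16, N = 1400):
  malvidin-free: 1400 × 13/16 = 1137.5
  malvidin-pigmented: 1400 × 3/16 = 262.5
χ² = Σ (O − E)² / E
  malvidin-free: (1169 − 1137.5)² / 1137.5 = 0.8723
  malvidin-pigmented: (231 − 262.5)² / 262.5 = 3.7800
χ² = 0.8723 + 3.7800 = 4.6523 ≈ 4.652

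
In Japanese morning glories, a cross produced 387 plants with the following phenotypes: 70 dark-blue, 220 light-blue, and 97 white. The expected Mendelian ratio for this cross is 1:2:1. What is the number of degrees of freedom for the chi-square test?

2

A goodness-of-fit test with 3 phenotype classes has df = 3 − 1 = 2.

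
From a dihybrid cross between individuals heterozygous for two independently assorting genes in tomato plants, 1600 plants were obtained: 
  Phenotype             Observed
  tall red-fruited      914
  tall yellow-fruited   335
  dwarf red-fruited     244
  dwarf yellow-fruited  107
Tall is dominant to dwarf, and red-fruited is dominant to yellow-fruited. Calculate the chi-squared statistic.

15.244

A dihybrid F₂ with independent assortment and complete dominance at both loci gives a 9:3:3:1 phenotypic ratio.
The 9:3:3:1 ratio has 16 parts, so with N = 1600 the expected counts are:
  tall red-fruited: 1600 × 9/16 = 900
  tall yellow-fruited: 1600 × 3/16 = 300
  dwarf red-fruited: 1600 × 3/16 = 300
  dwarf yellow-fruited: 1600 × 1/16 = 100
χ² = Σ (O − E)² / E
  tall red-fruited: (914 − 900)² / 900 = 0.2178
  tall yellow-fruited: (335 − 300)² / 300 = 4.0833
  dwarf red-fruited: (244 − 300)² / 300 = 10.4533
  dwarf yellow-fruited: (107 − 100)² / 100 = 0.4900
χ² = 0.2178 + 4.0833 + 10.4533 + 0.4900 = 15.2444 ≈ 15.244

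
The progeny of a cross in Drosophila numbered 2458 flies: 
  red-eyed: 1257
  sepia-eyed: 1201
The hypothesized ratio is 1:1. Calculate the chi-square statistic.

Under the 1:1 hypothesis (Σ ratio = 2, N = 2458):
  red-eyed: 2458 × 1/2 = 1229
  sepia-eyed: 2458 × 1/2 = 1229
χ² = Σ (O − E)² / E
  red-eyed: (1257 − 1229)² / 1229 = 0.6379
  sepia-eyed: (1201 − 1229)² / 1229 = 0.6379
χ² = 0.6379 + 0.6379 = 1.2758 ≈ 1.276

1.276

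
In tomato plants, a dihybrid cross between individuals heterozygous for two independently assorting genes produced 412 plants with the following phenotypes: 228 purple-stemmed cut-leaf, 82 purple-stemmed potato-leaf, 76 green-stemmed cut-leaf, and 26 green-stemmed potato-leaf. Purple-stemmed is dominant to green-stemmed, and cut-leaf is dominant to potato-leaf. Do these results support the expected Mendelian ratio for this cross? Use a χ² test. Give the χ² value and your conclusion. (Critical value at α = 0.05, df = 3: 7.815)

A dihybrid F₂ with independent assortment and complete dominance at both loci gives a 9:3:3:1 phenotypic ratio.
The 9:3:3:1 ratio has 16 parts, so with N = 412 the expected counts are:
  purple-stemmed cut-leaf: 412 × 9/16 = 231.75
  purple-stemmed potato-leaf: 412 × 3/16 = 77.25
  green-stemmed cut-leaf: 412 × 3/16 = 77.25
  green-stemmed potato-leaf: 412 × 1/16 = 25.75
χ² = Σ (O − E)² / E
  purple-stemmed cut-leaf: (228 − 231.75)² / 231.75 = 0.0607
  purple-stemmed potato-leaf: (82 − 77.25)² / 77.25 = 0.2921
  green-stemmed cut-leaf: (76 − 77.25)² / 77.25 = 0.0202
  green-stemmed potato-leaf: (26 − 25.75)² / 25.75 = 0.0024
χ² = 0.0607 + 0.2921 + 0.0202 + 0.0024 = 0.3754 ≈ 0.375
Degrees of freedom = 4 − 1 = 3; critical value at α = 0.05 is 7.815.
Since 0.375 < 7.815, we fail to reject the null hypothesis — the data are consistent with the 9:3:3:1 ratio.

0.375; consistent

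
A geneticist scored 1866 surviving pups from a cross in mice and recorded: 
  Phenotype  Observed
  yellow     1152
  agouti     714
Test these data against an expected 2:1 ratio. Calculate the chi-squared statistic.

Total ratio parts = 3. Expected numbers out of 1866:
  yellow: 1866 × 2/3 = 1244
  agouti: 1866 × 1/3 = 622
χ² = Σ (O − E)² / E
  yellow: (1152 − 1244)² / 1244 = 6.8039
  agouti: (714 − 622)² / 622 = 13.6077
χ² = 6.8039 + 13.6077 = 20.4116 ≈ 20.412

20.412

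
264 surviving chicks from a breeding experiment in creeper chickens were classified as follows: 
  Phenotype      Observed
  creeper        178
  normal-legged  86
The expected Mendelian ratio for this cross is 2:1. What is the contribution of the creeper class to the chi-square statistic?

The 2:1 ratio has 3 parts, so with N = 264 the expected counts are:
  creeper: 264 × 2/3 = 176
  normal-legged: 264 × 1/3 = 88
Contribution of creeper: (178 − 176)² / 176 = 0.0227

0.023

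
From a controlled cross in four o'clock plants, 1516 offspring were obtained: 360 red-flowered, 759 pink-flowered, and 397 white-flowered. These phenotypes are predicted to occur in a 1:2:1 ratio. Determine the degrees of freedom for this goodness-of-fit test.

2

A goodness-of-fit test with 3 phenotype classes has df = 3 − 1 = 2.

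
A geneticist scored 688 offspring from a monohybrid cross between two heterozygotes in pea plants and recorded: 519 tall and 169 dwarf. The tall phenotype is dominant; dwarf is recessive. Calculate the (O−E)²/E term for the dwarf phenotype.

0.052

For a monohybrid cross between heterozygotes with complete dominance, the expected phenotypic ratio is 3:1.
Under the 3:1 hypothesis (Σ ratio = 4, N = 688):
  tall: 688 × 3/4 = 516
  dwarf: 688 × 1/4 = 172
Contribution of dwarf: (169 − 172)² / 172 = 0.0523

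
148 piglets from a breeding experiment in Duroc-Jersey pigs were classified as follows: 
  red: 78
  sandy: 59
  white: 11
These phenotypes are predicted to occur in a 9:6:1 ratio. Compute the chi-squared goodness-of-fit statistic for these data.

0.883

Total ratio parts = 16. Expected numbers out of 148:
  red: 148 × 9/16 = 83.25
  sandy: 148 × 6/16 = 55.5
  white: 148 × 1/16 = 9.25
χ² = Σ (O − E)² / E
  red: (78 − 83.25)² / 83.25 = 0.3311
  sandy: (59 − 55.5)² / 55.5 = 0.2207
  white: (11 − 9.25)² / 9.25 = 0.3311
χ² = 0.3311 + 0.2207 + 0.3311 = 0.8829 ≈ 0.883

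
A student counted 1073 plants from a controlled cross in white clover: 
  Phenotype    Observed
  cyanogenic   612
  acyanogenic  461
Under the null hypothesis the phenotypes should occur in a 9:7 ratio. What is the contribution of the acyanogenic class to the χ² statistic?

0.152

Under the 9:7 hypothesis (Σ ratio = 16, N = 1073):
  cyanogenic: 1073 × 9/16 = 603.5625
  acyanogenic: 1073 × 7/16 = 469.4375
Contribution of acyanogenic: (461 − 469.4375)² / 469.4375 = 0.1517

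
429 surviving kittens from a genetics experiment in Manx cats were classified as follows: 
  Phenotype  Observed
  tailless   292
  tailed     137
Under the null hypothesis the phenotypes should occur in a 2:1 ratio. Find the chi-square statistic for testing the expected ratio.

Expected counts for N = 429 under a 2:1 ratio (total parts = 3):
  tailless: 429 × 2/3 = 286
  tailed: 429 × 1/3 = 143
χ² = Σ (O − E)² / E
  tailless: (292 − 286)² / 286 = 0.1259
  tailed: (137 − 143)² / 143 = 0.2517
χ² = 0.1259 + 0.2517 = 0.3776 ≈ 0.378

0.378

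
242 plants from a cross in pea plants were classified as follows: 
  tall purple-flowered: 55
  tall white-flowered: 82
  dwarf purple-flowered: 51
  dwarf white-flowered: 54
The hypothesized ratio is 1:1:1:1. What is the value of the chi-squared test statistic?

10.331

Expected counts for N = 242 under a 1:1:1:1 ratio (total parts = 4):
  tall purple-flowered: 242 × 1/4 = 60.5
  tall white-flowered: 242 × 1/4 = 60.5
  dwarf purple-flowered: 242 × 1/4 = 60.5
  dwarf white-flowered: 242 × 1/4 = 60.5
χ² = Σ (O − E)² / E
  tall purple-flowered: (55 − 60.5)² / 60.5 = 0.5000
  tall white-flowered: (82 − 60.5)² / 60.5 = 7.6405
  dwarf purple-flowered: (51 − 60.5)² / 60.5 = 1.4917
  dwarf white-flowered: (54 − 60.5)² / 60.5 = 0.6983
χ² = 0.5000 + 7.6405 + 1.4917 + 0.6983 = 10.3305 ≈ 10.331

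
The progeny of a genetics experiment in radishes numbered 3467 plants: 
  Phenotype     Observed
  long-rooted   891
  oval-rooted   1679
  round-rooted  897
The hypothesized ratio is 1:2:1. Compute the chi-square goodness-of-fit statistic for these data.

The 1:2:1 ratio has 4 parts, so with N = 3467 the expected counts are:
  long-rooted: 3467 × 1/4 = 866.75
  oval-rooted: 3467 × 2/4 = 1733.5
  round-rooted: 3467 × 1/4 = 866.75
χ² = Σ (O − E)² / E
  long-rooted: (891 − 866.75)² / 866.75 = 0.6785
  oval-rooted: (1679 − 1733.5)² / 1733.5 = 1.7134
  round-rooted: (897 − 866.75)² / 866.75 = 1.0557
χ² = 0.6785 + 1.7134 + 1.0557 = 3.4476 ≈ 3.448

3.448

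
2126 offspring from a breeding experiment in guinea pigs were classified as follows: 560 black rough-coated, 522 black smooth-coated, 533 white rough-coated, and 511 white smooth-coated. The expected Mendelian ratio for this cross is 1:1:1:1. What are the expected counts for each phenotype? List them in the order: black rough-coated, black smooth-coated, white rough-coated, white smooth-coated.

Under the 1:1:1:1 hypothesis (Σ ratio = 4, N = 2126):
  black rough-coated: 2126 × 1/4 = 531.5
  black smooth-coated: 2126 × 1/4 = 531.5
  white rough-coated: 2126 × 1/4 = 531.5
  white smooth-coated: 2126 × 1/4 = 531.5

531.5, 531.5, 531.5, 531.5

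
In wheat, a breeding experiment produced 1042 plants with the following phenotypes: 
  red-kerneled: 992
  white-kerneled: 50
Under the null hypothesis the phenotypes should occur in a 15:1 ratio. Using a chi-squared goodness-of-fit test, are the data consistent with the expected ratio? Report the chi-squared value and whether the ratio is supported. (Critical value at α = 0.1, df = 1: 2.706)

3.747; not consistent

The 15:1 ratio has 16 parts, so with N = 1042 the expected counts are:
  red-kerneled: 1042 × 15/16 = 976.875
  white-kerneled: 1042 × 1/16 = 65.125
χ² = Σ (O − E)² / E
  red-kerneled: (992 − 976.875)² / 976.875 = 0.2342
  white-kerneled: (50 − 65.125)² / 65.125 = 3.5127
χ² = 0.2342 + 3.5127 = 3.7469 ≈ 3.747
Degrees of freedom = 2 − 1 = 1; critical value at α = 0.1 is 2.706.
Since 3.747 > 2.706, we reject the null hypothesis — the data do not fit the 15:1 ratio.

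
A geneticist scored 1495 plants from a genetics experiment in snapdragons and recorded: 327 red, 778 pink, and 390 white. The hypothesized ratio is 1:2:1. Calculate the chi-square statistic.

7.799

Expected counts for N = 1495 under a 1:2:1 ratio (total parts = 4):
  red: 1495 × 1/4 = 373.75
  pink: 1495 × 2/4 = 747.5
  white: 1495 × 1/4 = 373.75
χ² = Σ (O − E)² / E
  red: (327 − 373.75)² / 373.75 = 5.8477
  pink: (778 − 747.5)² / 747.5 = 1.2445
  white: (390 − 373.75)² / 373.75 = 0.7065
χ² = 5.8477 + 1.2445 + 0.7065 = 7.7987 ≈ 7.799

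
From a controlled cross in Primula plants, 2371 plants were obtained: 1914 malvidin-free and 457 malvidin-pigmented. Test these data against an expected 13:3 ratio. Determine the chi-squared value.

Under the 13:3 hypothesis (Σ ratio = 16, N = 2371):
  malvidin-free: 2371 × 13/16 = 1926.4375
  malvidin-pigmented: 2371 × 3/16 = 444.5625
χ² = Σ (O − E)² / E
  malvidin-free: (1914 − 1926.4375)² / 1926.4375 = 0.0803
  malvidin-pigmented: (457 − 444.5625)² / 444.5625 = 0.3480
χ² = 0.0803 + 0.3480 = 0.4283 ≈ 0.428

0.428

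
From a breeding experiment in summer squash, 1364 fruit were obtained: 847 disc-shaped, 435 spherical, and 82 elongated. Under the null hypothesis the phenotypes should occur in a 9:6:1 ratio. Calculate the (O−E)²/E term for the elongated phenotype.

Total ratio parts = 16. Expected numbers out of 1364:
  disc-shaped: 1364 × 9/16 = 767.25
  spherical: 1364 × 6/16 = 511.5
  elongated: 1364 × 1/16 = 85.25
Contribution of elongated: (82 − 85.25)² / 85.25 = 0.1239

0.124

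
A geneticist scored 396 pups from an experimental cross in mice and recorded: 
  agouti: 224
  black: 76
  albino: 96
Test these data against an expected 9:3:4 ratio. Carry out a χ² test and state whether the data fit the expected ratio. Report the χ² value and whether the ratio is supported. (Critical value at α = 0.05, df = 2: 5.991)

0.139; consistent

Expected counts for N = 396 under a 9:3:4 ratio (total parts = 16):
  agouti: 396 × 9/16 = 222.75
  black: 396 × 3/16 = 74.25
  albino: 396 × 4/16 = 99
χ² = Σ (O − E)² / E
  agouti: (224 − 222.75)² / 222.75 = 0.0070
  black: (76 − 74.25)² / 74.25 = 0.0412
  albino: (96 − 99)² / 99 = 0.0909
χ² = 0.0070 + 0.0412 + 0.0909 = 0.1391 ≈ 0.139
Degrees of freedom = 3 − 1 = 2; critical value at α = 0.05 is 5.991.
Since 0.139 < 5.991, we fail to reject the null hypothesis — the data are consistent with the 9:3:4 ratio.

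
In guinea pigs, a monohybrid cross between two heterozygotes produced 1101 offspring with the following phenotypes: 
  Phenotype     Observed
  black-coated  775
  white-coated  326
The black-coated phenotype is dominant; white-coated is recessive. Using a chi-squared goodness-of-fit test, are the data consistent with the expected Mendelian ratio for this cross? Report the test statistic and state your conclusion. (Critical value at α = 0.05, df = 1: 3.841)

For a monohybrid cross between heterozygotes with complete dominance, the expected phenotypic ratio is 3:1.
Total ratio parts = 4. Expected numbers out of 1101:
  black-coated: 1101 × 3/4 = 825.75
  white-coated: 1101 × 1/4 = 275.25
χ² = Σ (O − E)² / E
  black-coated: (775 − 825.75)² / 825.75 = 3.1191
  white-coated: (326 − 275.25)² / 275.25 = 9.3572
χ² = 3.1191 + 9.3572 = 12.4763 ≈ 12.476
Degrees of freedom = 2 − 1 = 1; critical value at α = 0.05 is 3.841.
Since 12.476 > 3.841, we reject the null hypothesis — the data do not fit the 3:1 ratio.

12.476; not consistent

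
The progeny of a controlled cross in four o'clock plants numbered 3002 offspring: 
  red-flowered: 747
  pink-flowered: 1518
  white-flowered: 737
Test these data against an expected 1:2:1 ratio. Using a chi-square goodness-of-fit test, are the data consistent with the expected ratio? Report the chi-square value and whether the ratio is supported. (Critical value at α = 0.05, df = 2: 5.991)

0.452; consistent

Total ratio parts = 4. Expected numbers out of 3002:
  red-flowered: 3002 × 1/4 = 750.5
  pink-flowered: 3002 × 2/4 = 1501
  white-flowered: 3002 × 1/4 = 750.5
χ² = Σ (O − E)² / E
  red-flowered: (747 − 750.5)² / 750.5 = 0.0163
  pink-flowered: (1518 − 1501)² / 1501 = 0.1925
  white-flowered: (737 − 750.5)² / 750.5 = 0.2428
χ² = 0.0163 + 0.1925 + 0.2428 = 0.4516 ≈ 0.452
Degrees of freedom = 3 − 1 = 2; critical value at α = 0.05 is 5.991.
Since 0.452 < 5.991, we fail to reject the null hypothesis — the data are consistent with the 1:2:1 ratio.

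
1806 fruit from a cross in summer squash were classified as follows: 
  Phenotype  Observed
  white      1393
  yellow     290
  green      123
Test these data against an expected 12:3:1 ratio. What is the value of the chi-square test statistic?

Expected counts for N = 1806 under a 12:3:1 ratio (total parts = 16):
  white: 1806 × 12/16 = 1354.5
  yellow: 1806 × 3/16 = 338.625
  green: 1806 × 1/16 = 112.875
χ² = Σ (O − E)² / E
  white: (1393 − 1354.5)² / 1354.5 = 1.0943
  yellow: (290 − 338.625)² / 338.625 = 6.9823
  green: (123 − 112.875)² / 112.875 = 0.9082
χ² = 1.0943 + 6.9823 + 0.9082 = 8.9848 ≈ 8.985

8.985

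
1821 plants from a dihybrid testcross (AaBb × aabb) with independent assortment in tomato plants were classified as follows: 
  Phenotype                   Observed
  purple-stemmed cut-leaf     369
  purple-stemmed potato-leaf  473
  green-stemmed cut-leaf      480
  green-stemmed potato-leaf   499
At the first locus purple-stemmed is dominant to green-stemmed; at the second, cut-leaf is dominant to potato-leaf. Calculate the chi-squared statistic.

A dihybrid testcross with independent assortment gives a 1:1:1:1 ratio.
The 1:1:1:1 ratio has 4 parts, so with N = 1821 the expected counts are:
  purple-stemmed cut-leaf: 1821 × 1/4 = 455.25
  purple-stemmed potato-leaf: 1821 × 1/4 = 455.25
  green-stemmed cut-leaf: 1821 × 1/4 = 455.25
  green-stemmed potato-leaf: 1821 × 1/4 = 455.25
χ² = Σ (O − E)² / E
  purple-stemmed cut-leaf: (369 − 455.25)² / 455.25 = 16.3406
  purple-stemmed potato-leaf: (473 − 455.25)² / 455.25 = 0.6921
  green-stemmed cut-leaf: (480 − 455.25)² / 455.25 = 1.3456
  green-stemmed potato-leaf: (499 − 455.25)² / 455.25 = 4.2044
χ² = 16.3406 + 0.6921 + 1.3456 + 4.2044 = 22.5827 ≈ 22.583

22.583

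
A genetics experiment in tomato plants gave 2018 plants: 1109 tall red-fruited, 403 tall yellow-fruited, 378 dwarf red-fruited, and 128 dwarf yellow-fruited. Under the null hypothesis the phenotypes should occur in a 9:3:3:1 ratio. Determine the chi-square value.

2.232

Under the 9:3:3:1 hypothesis (Σ ratio = 16, N = 2018):
  tall red-fruited: 2018 × 9/16 = 1135.125
  tall yellow-fruited: 2018 × 3/16 = 378.375
  dwarf red-fruited: 2018 × 3/16 = 378.375
  dwarf yellow-fruited: 2018 × 1/16 = 126.125
χ² = Σ (O − E)² / E
  tall red-fruited: (1109 − 1135.125)² / 1135.125 = 0.6013
  tall yellow-fruited: (403 − 378.375)² / 378.375 = 1.6026
  dwarf red-fruited: (378 − 378.375)² / 378.375 = 0.0004
  dwarf yellow-fruited: (128 − 126.125)² / 126.125 = 0.0279
χ² = 0.6013 + 1.6026 + 0.0004 + 0.0279 = 2.2322 ≈ 2.232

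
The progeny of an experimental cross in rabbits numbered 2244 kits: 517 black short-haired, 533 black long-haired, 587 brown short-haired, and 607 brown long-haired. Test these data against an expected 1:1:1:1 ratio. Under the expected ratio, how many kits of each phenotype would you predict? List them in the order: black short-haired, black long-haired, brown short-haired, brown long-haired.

Under the 1:1:1:1 hypothesis (Σ ratio = 4, N = 2244):
  black short-haired: 2244 × 1/4 = 561
  black long-haired: 2244 × 1/4 = 561
  brown short-haired: 2244 × 1/4 = 561
  brown long-haired: 2244 × 1/4 = 561

561, 561, 561, 561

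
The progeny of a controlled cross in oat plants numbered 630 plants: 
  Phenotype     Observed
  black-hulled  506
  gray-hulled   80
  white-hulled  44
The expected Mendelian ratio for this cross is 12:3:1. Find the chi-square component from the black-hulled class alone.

Under the 12:3:1 hypothesis (Σ ratio = 16, N = 630):
  black-hulled: 630 × 12/16 = 472.5
  gray-hulled: 630 × 3/16 = 118.125
  white-hulled: 630 × 1/16 = 39.375
Contribution of black-hulled: (506 − 472.5)² / 472.5 = 2.3751

2.375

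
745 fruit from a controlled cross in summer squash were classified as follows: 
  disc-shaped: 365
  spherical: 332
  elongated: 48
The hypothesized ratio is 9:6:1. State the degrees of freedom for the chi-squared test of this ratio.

A goodness-of-fit test with 3 phenotype classes has df = 3 − 1 = 2.

2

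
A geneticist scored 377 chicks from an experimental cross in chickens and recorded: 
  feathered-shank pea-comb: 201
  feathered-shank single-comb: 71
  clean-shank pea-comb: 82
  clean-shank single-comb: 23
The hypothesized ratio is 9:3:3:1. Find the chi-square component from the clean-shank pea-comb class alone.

Total ratio parts = 16. Expected numbers out of 377:
  feathered-shank pea-comb: 377 × 9/16 = 212.0625
  feathered-shank single-comb: 377 × 3/16 = 70.6875
  clean-shank pea-comb: 377 × 3/16 = 70.6875
  clean-shank single-comb: 377 × 1/16 = 23.5625
Contribution of clean-shank pea-comb: (82 − 70.6875)² / 70.6875 = 1.8104

1.810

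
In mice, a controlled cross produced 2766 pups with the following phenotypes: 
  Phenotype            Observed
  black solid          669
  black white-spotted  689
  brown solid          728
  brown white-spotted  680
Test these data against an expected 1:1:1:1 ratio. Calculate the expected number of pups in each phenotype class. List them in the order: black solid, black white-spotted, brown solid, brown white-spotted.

The 1:1:1:1 ratio has 4 parts, so with N = 2766 the expected counts are:
  black solid: 2766 × 1/4 = 691.5
  black white-spotted: 2766 × 1/4 = 691.5
  brown solid: 2766 × 1/4 = 691.5
  brown white-spotted: 2766 × 1/4 = 691.5

691.5, 691.5, 691.5, 691.5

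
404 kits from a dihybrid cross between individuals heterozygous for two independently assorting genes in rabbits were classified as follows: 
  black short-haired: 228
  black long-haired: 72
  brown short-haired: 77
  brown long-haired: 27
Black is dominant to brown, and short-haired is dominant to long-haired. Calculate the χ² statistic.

0.330

A dihybrid F₂ with independent assortment and complete dominance at both loci gives a 9:3:3:1 phenotypic ratio.
Total ratio parts = 16. Expected numbers out of 404:
  black short-haired: 404 × 9/16 = 227.25
  black long-haired: 404 × 3/16 = 75.75
  brown short-haired: 404 × 3/16 = 75.75
  brown long-haired: 404 × 1/16 = 25.25
χ² = Σ (O − E)² / E
  black short-haired: (228 − 227.25)² / 227.25 = 0.0025
  black long-haired: (72 − 75.75)² / 75.75 = 0.1856
  brown short-haired: (77 − 75.75)² / 75.75 = 0.0206
  brown long-haired: (27 − 25.25)² / 25.25 = 0.1213
χ² = 0.0025 + 0.1856 + 0.0206 + 0.1213 = 0.330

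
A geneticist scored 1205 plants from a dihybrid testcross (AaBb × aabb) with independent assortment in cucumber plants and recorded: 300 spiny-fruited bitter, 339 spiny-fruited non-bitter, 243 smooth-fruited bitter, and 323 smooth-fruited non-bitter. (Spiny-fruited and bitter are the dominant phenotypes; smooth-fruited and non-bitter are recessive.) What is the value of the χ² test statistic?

17.569

A dihybrid testcross with independent assortment gives a 1:1:1:1 ratio.
Total ratio parts = 4. Expected numbers out of 1205:
  spiny-fruited bitter: 1205 × 1/4 = 301.25
  spiny-fruited non-bitter: 1205 × 1/4 = 301.25
  smooth-fruited bitter: 1205 × 1/4 = 301.25
  smooth-fruited non-bitter: 1205 × 1/4 = 301.25
χ² = Σ (O − E)² / E
  spiny-fruited bitter: (300 − 301.25)² / 301.25 = 0.0052
  spiny-fruited non-bitter: (339 − 301.25)² / 301.25 = 4.7305
  smooth-fruited bitter: (243 − 301.25)² / 301.25 = 11.2633
  smooth-fruited non-bitter: (323 − 301.25)² / 301.25 = 1.5703
χ² = 0.0052 + 4.7305 + 11.2633 + 1.5703 = 17.5693 ≈ 17.569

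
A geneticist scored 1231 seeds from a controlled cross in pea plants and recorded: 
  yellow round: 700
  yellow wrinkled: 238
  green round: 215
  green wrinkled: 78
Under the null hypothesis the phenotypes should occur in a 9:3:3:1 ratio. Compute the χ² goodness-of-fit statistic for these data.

1.404

Total ratio parts = 16. Expected numbers out of 1231:
  yellow round: 1231 × 9/16 = 692.4375
  yellow wrinkled: 1231 × 3/16 = 230.8125
  green round: 1231 × 3/16 = 230.8125
  green wrinkled: 1231 × 1/16 = 76.9375
χ² = Σ (O − E)² / E
  yellow round: (700 − 692.4375)² / 692.4375 = 0.0826
  yellow wrinkled: (238 − 230.8125)² / 230.8125 = 0.2238
  green round: (215 − 230.8125)² / 230.8125 = 1.0833
  green wrinkled: (78 − 76.9375)² / 76.9375 = 0.0147
χ² = 0.0826 + 0.2238 + 1.0833 + 0.0147 = 1.4044 ≈ 1.404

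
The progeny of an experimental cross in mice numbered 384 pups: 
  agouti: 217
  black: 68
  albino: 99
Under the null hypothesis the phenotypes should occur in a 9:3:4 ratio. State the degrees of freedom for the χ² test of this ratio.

2

A goodness-of-fit test with 3 phenotype classes has df = 3 − 1 = 2.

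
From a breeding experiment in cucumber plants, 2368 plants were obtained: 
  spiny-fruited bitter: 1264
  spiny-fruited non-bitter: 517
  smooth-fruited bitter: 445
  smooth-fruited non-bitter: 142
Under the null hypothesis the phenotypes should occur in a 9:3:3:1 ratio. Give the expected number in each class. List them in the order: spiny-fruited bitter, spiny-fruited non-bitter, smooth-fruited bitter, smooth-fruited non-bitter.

1332, 444, 444, 148

The 9:3:3:1 ratio has 16 parts, so with N = 2368 the expected counts are:
  spiny-fruited bitter: 2368 × 9/16 = 1332
  spiny-fruited non-bitter: 2368 × 3/16 = 444
  smooth-fruited bitter: 2368 × 3/16 = 444
  smooth-fruited non-bitter: 2368 × 1/16 = 148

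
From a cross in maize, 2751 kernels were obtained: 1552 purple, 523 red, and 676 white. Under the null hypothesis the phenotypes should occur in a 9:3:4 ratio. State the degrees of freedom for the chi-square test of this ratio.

2

A goodness-of-fit test with 3 phenotype classes has df = 3 − 1 = 2.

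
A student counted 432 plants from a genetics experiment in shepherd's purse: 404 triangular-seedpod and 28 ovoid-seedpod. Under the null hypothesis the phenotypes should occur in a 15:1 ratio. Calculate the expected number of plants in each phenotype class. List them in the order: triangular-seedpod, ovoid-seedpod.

Expected counts for N = 432 under a 15:1 ratio (total parts = 16):
  triangular-seedpod: 432 × 15/16 = 405
  ovoid-seedpod: 432 × 1/16 = 27

405, 27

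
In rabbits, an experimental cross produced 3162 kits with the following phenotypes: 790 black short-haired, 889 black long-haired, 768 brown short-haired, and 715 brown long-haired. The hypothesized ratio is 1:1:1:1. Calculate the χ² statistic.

20.125

Expected counts for N = 3162 under a 1:1:1:1 ratio (total parts = 4):
  black short-haired: 3162 × 1/4 = 790.5
  black long-haired: 3162 × 1/4 = 790.5
  brown short-haired: 3162 × 1/4 = 790.5
  brown long-haired: 3162 × 1/4 = 790.5
χ² = Σ (O − E)² / E
  black short-haired: (790 − 790.5)² / 790.5 = 0.0003
  black long-haired: (889 − 790.5)² / 790.5 = 12.2736
  brown short-haired: (768 − 790.5)² / 790.5 = 0.6404
  brown long-haired: (715 − 790.5)² / 790.5 = 7.2109
χ² = 0.0003 + 12.2736 + 0.6404 + 7.2109 = 20.1252 ≈ 20.125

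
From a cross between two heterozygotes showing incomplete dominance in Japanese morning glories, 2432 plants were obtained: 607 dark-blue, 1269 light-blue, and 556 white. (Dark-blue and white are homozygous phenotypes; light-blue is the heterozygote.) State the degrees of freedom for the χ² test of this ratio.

2

With incomplete dominance, a heterozygote × heterozygote cross gives a 1:2:1 phenotypic ratio.
A goodness-of-fit test with 3 phenotype classes has df = 3 − 1 = 2.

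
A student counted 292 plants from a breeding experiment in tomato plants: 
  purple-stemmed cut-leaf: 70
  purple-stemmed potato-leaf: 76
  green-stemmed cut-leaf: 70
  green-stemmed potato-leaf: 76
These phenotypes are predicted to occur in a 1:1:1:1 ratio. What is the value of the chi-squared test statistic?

0.493

Under the 1:1:1:1 hypothesis (Σ ratio = 4, N = 292):
  purple-stemmed cut-leaf: 292 × 1/4 = 73
  purple-stemmed potato-leaf: 292 × 1/4 = 73
  green-stemmed cut-leaf: 292 × 1/4 = 73
  green-stemmed potato-leaf: 292 × 1/4 = 73
χ² = Σ (O − E)² / E
  purple-stemmed cut-leaf: (70 − 73)² / 73 = 0.1233
  purple-stemmed potato-leaf: (76 − 73)² / 73 = 0.1233
  green-stemmed cut-leaf: (70 − 73)² / 73 = 0.1233
  green-stemmed potato-leaf: (76 − 73)² / 73 = 0.1233
χ² = 0.1233 + 0.1233 + 0.1233 + 0.1233 = 0.4932 ≈ 0.493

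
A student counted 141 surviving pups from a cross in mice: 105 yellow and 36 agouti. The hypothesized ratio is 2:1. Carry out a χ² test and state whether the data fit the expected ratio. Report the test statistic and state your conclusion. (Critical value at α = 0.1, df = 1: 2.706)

Total ratio parts = 3. Expected numbers out of 141:
  yellow: 141 × 2/3 = 94
  agouti: 141 × 1/3 = 47
χ² = Σ (O − E)² / E
  yellow: (105 − 94)² / 94 = 1.2872
  agouti: (36 − 47)² / 47 = 2.5745
χ² = 1.2872 + 2.5745 = 3.8617 ≈ 3.862
Degrees of freedom = 2 − 1 = 1; critical value at α = 0.1 is 2.706.
Since 3.862 > 2.706, we reject the null hypothesis — the data do not fit the 2:1 ratio.

3.862; not consistent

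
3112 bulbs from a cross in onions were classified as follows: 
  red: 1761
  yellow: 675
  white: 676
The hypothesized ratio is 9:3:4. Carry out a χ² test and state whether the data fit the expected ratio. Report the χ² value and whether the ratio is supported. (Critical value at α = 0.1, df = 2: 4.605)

The 9:3:4 ratio has 16 parts, so with N = 3112 the expected counts are:
  red: 3112 × 9/16 = 1750.5
  yellow: 3112 × 3/16 = 583.5
  white: 3112 × 4/16 = 778
χ² = Σ (O − E)² / E
  red: (1761 − 1750.5)² / 1750.5 = 0.0630
  yellow: (675 − 583.5)² / 583.5 = 14.3483
  white: (676 − 778)² / 778 = 13.3728
χ² = 0.0630 + 14.3483 + 13.3728 = 27.7841 ≈ 27.784
Degrees of freedom = 3 − 1 = 2; critical value at α = 0.1 is 4.605.
Since 27.784 > 4.605, we reject the null hypothesis — the data do not fit the 9:3:4 ratio.

27.784; not consistent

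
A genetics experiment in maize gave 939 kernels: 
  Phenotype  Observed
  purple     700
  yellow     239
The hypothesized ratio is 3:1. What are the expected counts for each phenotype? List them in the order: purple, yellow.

Total ratio parts = 4. Expected numbers out of 939:
  purple: 939 × 3/4 = 704.25
  yellow: 939 × 1/4 = 234.75

704.25, 234.75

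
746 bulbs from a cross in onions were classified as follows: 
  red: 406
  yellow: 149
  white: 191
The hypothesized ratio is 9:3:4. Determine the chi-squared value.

Expected counts for N = 746 under a 9:3:4 ratio (total parts = 16):
  red: 746 × 9/16 = 419.625
  yellow: 746 × 3/16 = 139.875
  white: 746 × 4/16 = 186.5
χ² = Σ (O − E)² / E
  red: (406 − 419.625)² / 419.625 = 0.4424
  yellow: (149 − 139.875)² / 139.875 = 0.5953
  white: (191 − 186.5)² / 186.5 = 0.1086
χ² = 0.4424 + 0.5953 + 0.1086 = 1.1463 ≈ 1.146

1.146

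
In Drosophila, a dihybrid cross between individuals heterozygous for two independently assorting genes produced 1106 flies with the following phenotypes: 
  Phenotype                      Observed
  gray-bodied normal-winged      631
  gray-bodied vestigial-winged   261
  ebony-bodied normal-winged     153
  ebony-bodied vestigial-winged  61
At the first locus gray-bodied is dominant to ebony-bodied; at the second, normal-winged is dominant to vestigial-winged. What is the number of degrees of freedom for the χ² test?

A dihybrid F₂ with independent assortment and complete dominance at both loci gives a 9:3:3:1 phenotypic ratio.
A goodness-of-fit test with 4 phenotype classes has df = 4 − 1 = 3.

3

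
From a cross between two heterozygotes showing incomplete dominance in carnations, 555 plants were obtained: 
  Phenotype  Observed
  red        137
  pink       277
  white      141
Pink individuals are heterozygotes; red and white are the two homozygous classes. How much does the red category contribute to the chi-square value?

0.022

With incomplete dominance, a heterozygote × heterozygote cross gives a 1:2:1 phenotypic ratio.
Total ratio parts = 4. Expected numbers out of 555:
  red: 555 × 1/4 = 138.75
  pink: 555 × 2/4 = 277.5
  white: 555 × 1/4 = 138.75
Contribution of red: (137 − 138.75)² / 138.75 = 0.0221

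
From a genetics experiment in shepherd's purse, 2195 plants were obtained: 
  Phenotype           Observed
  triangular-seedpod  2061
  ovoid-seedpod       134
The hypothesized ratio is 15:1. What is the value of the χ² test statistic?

0.079

The 15:1 ratio has 16 parts, so with N = 2195 the expected counts are:
  triangular-seedpod: 2195 × 15/16 = 2057.8125
  ovoid-seedpod: 2195 × 1/16 = 137.1875
χ² = Σ (O − E)² / E
  triangular-seedpod: (2061 − 2057.8125)² / 2057.8125 = 0.0049
  ovoid-seedpod: (134 − 137.1875)² / 137.1875 = 0.0741
χ² = 0.0049 + 0.0741 = 0.079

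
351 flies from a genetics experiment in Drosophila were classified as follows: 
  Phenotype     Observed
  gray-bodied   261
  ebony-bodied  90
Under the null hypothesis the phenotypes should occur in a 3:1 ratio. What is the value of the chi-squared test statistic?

0.077

Expected counts for N = 351 under a 3:1 ratio (total parts = 4):
  gray-bodied: 351 × 3/4 = 263.25
  ebony-bodied: 351 × 1/4 = 87.75
χ² = Σ (O − E)² / E
  gray-bodied: (261 − 263.25)² / 263.25 = 0.0192
  ebony-bodied: (90 − 87.75)² / 87.75 = 0.0577
χ² = 0.0192 + 0.0577 = 0.0769 ≈ 0.077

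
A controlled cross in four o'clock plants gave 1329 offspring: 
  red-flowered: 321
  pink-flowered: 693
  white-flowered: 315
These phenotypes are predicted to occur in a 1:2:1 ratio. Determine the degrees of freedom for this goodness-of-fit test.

A goodness-of-fit test with 3 phenotype classes has df = 3 − 1 = 2.

2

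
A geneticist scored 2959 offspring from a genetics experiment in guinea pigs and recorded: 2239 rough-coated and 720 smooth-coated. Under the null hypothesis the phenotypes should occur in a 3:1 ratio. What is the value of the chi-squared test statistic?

Expected counts for N = 2959 under a 3:1 ratio (total parts = 4):
  rough-coated: 2959 × 3/4 = 2219.25
  smooth-coated: 2959 × 1/4 = 739.75
χ² = Σ (O − E)² / E
  rough-coated: (2239 − 2219.25)² / 2219.25 = 0.1758
  smooth-coated: (720 − 739.75)² / 739.75 = 0.5273
χ² = 0.1758 + 0.5273 = 0.7031 ≈ 0.703

0.703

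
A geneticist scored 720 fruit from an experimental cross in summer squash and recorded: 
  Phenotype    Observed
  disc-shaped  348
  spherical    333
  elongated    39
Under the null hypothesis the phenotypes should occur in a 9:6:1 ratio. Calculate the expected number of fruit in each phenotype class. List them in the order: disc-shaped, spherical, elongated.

Total ratio parts = 16. Expected numbers out of 720:
  disc-shaped: 720 × 9/16 = 405
  spherical: 720 × 6/16 = 270
  elongated: 720 × 1/16 = 45

405, 270, 45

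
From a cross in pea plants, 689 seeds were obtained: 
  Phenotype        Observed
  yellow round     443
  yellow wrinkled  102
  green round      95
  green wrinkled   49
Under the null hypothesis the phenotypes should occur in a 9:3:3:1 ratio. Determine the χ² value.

The 9:3:3:1 ratio has 16 parts, so with N = 689 the expected counts are:
  yellow round: 689 × 9/16 = 387.5625
  yellow wrinkled: 689 × 3/16 = 129.1875
  green round: 689 × 3/16 = 129.1875
  green wrinkled: 689 × 1/16 = 43.0625
χ² = Σ (O − E)² / E
  yellow round: (443 − 387.5625)² / 387.5625 = 7.9299
  yellow wrinkled: (102 − 129.1875)² / 129.1875 = 5.7216
  green round: (95 − 129.1875)² / 129.1875 = 9.0472
  green wrinkled: (49 − 43.0625)² / 43.0625 = 0.8187
χ² = 7.9299 + 5.7216 + 9.0472 + 0.8187 = 23.5174 ≈ 23.517

23.517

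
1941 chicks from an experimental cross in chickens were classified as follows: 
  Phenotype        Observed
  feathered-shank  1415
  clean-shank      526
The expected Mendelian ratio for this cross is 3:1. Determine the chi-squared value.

Total ratio parts = 4. Expected numbers out of 1941:
  feathered-shank: 1941 × 3/4 = 1455.75
  clean-shank: 1941 × 1/4 = 485.25
χ² = Σ (O − E)² / E
  feathered-shank: (1415 − 1455.75)² / 1455.75 = 1.1407
  clean-shank: (526 − 485.25)² / 485.25 = 3.4221
χ² = 1.1407 + 3.4221 = 4.5628 ≈ 4.563

4.563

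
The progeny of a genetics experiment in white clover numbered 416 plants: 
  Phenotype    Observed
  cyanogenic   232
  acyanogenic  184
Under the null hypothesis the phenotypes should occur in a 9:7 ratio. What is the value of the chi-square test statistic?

Expected counts for N = 416 under a 9:7 ratio (total parts = 16):
  cyanogenic: 416 × 9/16 = 234
  acyanogenic: 416 × 7/16 = 182
χ² = Σ (O − E)² / E
  cyanogenic: (232 − 234)² / 234 = 0.0171
  acyanogenic: (184 − 182)² / 182 = 0.0220
χ² = 0.0171 + 0.0220 = 0.0391 ≈ 0.039

0.039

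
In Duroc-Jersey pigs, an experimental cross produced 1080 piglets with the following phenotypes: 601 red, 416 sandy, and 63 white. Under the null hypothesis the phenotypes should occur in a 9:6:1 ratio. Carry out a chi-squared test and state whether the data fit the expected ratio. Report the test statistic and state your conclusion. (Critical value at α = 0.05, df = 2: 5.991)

Expected counts for N = 1080 under a 9:6:1 ratio (total parts = 16):
  red: 1080 × 9/16 = 607.5
  sandy: 1080 × 6/16 = 405
  white: 1080 × 1/16 = 67.5
χ² = Σ (O − E)² / E
  red: (601 − 607.5)² / 607.5 = 0.0695
  sandy: (416 − 405)² / 405 = 0.2988
  white: (63 − 67.5)² / 67.5 = 0.3000
χ² = 0.0695 + 0.2988 + 0.3000 = 0.6683 ≈ 0.668
Degrees of freedom = 3 − 1 = 2; critical value at α = 0.05 is 5.991.
Since 0.668 < 5.991, we fail to reject the null hypothesis — the data are consistent with the 9:6:1 ratio.

0.668; consistent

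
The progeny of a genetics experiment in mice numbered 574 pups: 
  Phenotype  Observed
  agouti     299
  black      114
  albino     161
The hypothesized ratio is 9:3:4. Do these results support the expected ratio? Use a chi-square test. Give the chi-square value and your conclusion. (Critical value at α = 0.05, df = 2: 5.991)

The 9:3:4 ratio has 16 parts, so with N = 574 the expected counts are:
  agouti: 574 × 9/16 = 322.875
  black: 574 × 3/16 = 107.625
  albino: 574 × 4/16 = 143.5
χ² = Σ (O − E)² / E
  agouti: (299 − 322.875)² / 322.875 = 1.7654
  black: (114 − 107.625)² / 107.625 = 0.3776
  albino: (161 − 143.5)² / 143.5 = 2.1341
χ² = 1.7654 + 0.3776 + 2.1341 = 4.2771 ≈ 4.277
Degrees of freedom = 3 − 1 = 2; critical value at α = 0.05 is 5.991.
Since 4.277 < 5.991, we fail to reject the null hypothesis — the data are consistent with the 9:3:4 ratio.

4.277; consistent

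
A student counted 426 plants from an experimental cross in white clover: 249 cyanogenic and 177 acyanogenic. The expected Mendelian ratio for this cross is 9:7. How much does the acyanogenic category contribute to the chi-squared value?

0.472

Total ratio parts = 16. Expected numbers out of 426:
  cyanogenic: 426 × 9/16 = 239.625
  acyanogenic: 426 × 7/16 = 186.375
Contribution of acyanogenic: (177 − 186.375)² / 186.375 = 0.4716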